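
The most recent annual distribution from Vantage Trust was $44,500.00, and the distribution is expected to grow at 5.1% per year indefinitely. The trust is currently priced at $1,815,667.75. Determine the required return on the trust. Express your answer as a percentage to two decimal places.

D₁ = $44,500.00 × 1.051 = $46,769.5000
P = D₁/(r − g) ⇒ r = D₁/P + g = $46,769.5000/$1,815,667.75 + 0.051 = 0.025759 + 0.051 = 0.076759

7.68%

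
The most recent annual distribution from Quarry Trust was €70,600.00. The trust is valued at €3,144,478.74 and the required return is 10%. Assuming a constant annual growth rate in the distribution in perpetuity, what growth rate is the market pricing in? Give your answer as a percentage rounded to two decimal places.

7.58%

P = D₀(1+g)/(r−g) ⇒ P(r−g) = D₀(1+g) ⇒ g(P+D₀) = P·r − D₀
g = (P·r − D₀)/(P + D₀) = (€3,144,478.74×0.1 − €70,600.00) / (€3,144,478.74 + €70,600.00) = 0.075845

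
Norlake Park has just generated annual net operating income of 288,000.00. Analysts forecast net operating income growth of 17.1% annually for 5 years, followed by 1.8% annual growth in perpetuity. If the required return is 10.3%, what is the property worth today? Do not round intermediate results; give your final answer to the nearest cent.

6381135.17

D_1 = 337248.00000
D_2 = 394917.40800
D_3 = 462448.28477
D_4 = 541526.94146
D_5 = 634128.04845
Terminal value at year 5: TV = D_5×(1+g_2)/(r−g_2) = 645542.35333/0.085 = 7594615.92148
P_0 = D_1/(1+r)^1 + D_2/(1+r)^2 + D_3/(1+r)^3 + D_4/(1+r)^4 + D_5/(1+r)^5 + TV/(1+r)^5
    = 305755.21306 + 324605.03580 + 344616.95097 + 365862.60162 + 388418.04760 + 4651877.32297 = 6381135.17202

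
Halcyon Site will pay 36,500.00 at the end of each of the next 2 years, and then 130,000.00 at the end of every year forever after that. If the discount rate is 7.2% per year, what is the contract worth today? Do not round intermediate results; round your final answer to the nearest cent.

1636973.33

PV of 2-year annuity: 36,500.00 × [1 − (1+0.072)^−2] / 0.072 = 65810.17487
Perpetuity value at year 2: 130,000.00 / 0.072 = 1805555.55556
PV of perpetuity: 1805555.55556 / (1+0.072)^2 = 1571163.15190
Total PV = 65810.17487 + 1571163.15190 = 1636973.32677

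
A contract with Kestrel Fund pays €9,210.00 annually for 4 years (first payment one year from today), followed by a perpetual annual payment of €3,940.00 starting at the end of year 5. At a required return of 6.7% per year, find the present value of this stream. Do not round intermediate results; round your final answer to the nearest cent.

PV of 4-year annuity: €9,210.00 × [1 − (1+0.067)^−4] / 0.067 = 31408.66300
Perpetuity value at year 4: €3,940.00 / 0.067 = 58805.97015
PV of perpetuity: 58805.97015 / (1+0.067)^4 = 45369.47371
Total PV = 31408.66300 + 45369.47371 = 76778.13671

€76778.14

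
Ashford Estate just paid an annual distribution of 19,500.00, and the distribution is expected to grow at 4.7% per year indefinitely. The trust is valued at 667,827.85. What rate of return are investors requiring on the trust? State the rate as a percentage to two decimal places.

7.76%

D₁ = 19,500.00 × 1.047 = 20,416.5000
P = D₁/(r − g) ⇒ r = D₁/P + g = 20,416.5000/667,827.85 + 0.047 = 0.030572 + 0.047 = 0.077572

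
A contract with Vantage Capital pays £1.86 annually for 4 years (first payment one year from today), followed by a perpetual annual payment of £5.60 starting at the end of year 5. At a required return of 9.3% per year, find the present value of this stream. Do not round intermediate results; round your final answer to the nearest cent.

£48.18

PV of 4-year annuity: £1.86 × [1 − (1+0.093)^−4] / 0.093 = 5.98641
Perpetuity value at year 4: £5.60 / 0.093 = 60.21505
PV of perpetuity: 60.21505 / (1+0.093)^4 = 42.19145
Total PV = 5.98641 + 42.19145 = 48.17786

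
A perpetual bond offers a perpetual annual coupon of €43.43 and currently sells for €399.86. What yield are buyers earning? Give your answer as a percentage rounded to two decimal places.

P = C/r ⇒ r = C/P = €43.43/€399.86 = 0.108613

10.86%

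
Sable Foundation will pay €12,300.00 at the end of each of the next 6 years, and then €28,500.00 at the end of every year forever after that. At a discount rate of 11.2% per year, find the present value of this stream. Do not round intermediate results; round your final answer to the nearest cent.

€186322.63

PV of 6-year annuity: €12,300.00 × [1 − (1+0.112)^−6] / 0.112 = 51737.18134
Perpetuity value at year 6: €28,500.00 / 0.112 = 254464.28571
PV of perpetuity: 254464.28571 / (1+0.112)^6 = 134585.45090
Total PV = 51737.18134 + 134585.45090 = 186322.63224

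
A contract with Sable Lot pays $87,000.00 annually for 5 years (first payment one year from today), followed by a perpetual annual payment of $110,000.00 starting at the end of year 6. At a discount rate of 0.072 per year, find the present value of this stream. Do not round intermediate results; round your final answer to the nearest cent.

PV of 5-year annuity: $87,000.00 × [1 − (1+0.072)^−5] / 0.072 = 354815.04848
Perpetuity value at year 5: $110,000.00 / 0.072 = 1527777.77778
PV of perpetuity: 1527777.77778 / (1+0.072)^5 = 1079161.04981
Total PV = 354815.04848 + 1079161.04981 = 1433976.09829

$1433976.10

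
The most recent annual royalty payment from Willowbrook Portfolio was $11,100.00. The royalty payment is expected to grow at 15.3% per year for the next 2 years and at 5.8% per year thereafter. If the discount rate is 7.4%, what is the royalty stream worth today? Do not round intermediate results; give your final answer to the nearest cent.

$870647.85

D_1 = 12798.30000
D_2 = 14756.43990
Terminal value at year 2: TV = D_2×(1+g_2)/(r−g_2) = 15612.31341/0.016 = 975769.58839
P_0 = D_1/(1+r)^1 + D_2/(1+r)^2 + TV/(1+r)^2
    = 11916.48045 + 12793.01858 + 845938.35363 = 870647.85265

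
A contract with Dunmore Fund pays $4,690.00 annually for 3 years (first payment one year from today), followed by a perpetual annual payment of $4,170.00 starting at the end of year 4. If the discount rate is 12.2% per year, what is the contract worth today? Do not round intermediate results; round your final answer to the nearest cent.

$35425.00

PV of 3-year annuity: $4,690.00 × [1 − (1+0.122)^−3] / 0.122 = 11225.98718
Perpetuity value at year 3: $4,170.00 / 0.122 = 34180.32787
PV of perpetuity: 34180.32787 / (1+0.122)^3 = 24199.01304
Total PV = 11225.98718 + 24199.01304 = 35425.00022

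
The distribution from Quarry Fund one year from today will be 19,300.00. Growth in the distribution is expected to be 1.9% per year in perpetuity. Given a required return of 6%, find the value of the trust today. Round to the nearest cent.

Growing perpetuity: P = D₁ / (r − g) = 19,300.0000 / (0.06 − 0.019) = 470,731.71

470731.71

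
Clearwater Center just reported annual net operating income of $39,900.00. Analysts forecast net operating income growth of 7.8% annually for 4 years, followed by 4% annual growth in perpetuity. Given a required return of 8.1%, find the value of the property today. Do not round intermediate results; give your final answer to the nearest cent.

D_1 = 43012.20000
D_2 = 46367.15160
D_3 = 49983.78942
D_4 = 53882.52500
Terminal value at year 4: TV = D_4×(1+g_2)/(r−g_2) = 56037.82600/0.041 = 1366776.24390
P_0 = D_1/(1+r)^1 + D_2/(1+r)^2 + D_3/(1+r)^3 + D_4/(1+r)^4 + TV/(1+r)^4
    = 39789.26920 + 39678.84569 + 39568.72864 + 39458.91718 + 1000909.11866 = 1159404.87936

$1159404.88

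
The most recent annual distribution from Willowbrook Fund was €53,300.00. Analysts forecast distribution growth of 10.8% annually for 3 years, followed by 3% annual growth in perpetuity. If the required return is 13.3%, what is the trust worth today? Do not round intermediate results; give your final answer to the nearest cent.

D_1 = 59056.40000
D_2 = 65434.49120
D_3 = 72501.41625
Terminal value at year 3: TV = D_3×(1+g_2)/(r−g_2) = 74676.45874/0.103 = 725014.16250
P_0 = D_1/(1+r)^1 + D_2/(1+r)^2 + D_3/(1+r)^3 + TV/(1+r)^3
    = 52123.91880 + 50973.78820 + 49849.03559 + 498490.35591 = 651437.09850

€651437.10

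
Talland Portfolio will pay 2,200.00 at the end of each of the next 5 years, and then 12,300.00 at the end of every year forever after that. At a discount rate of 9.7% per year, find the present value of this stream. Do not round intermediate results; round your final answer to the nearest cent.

PV of 5-year annuity: 2,200.00 × [1 − (1+0.097)^−5] / 0.097 = 8404.04192
Perpetuity value at year 5: 12,300.00 / 0.097 = 126804.12371
PV of perpetuity: 126804.12371 / (1+0.097)^5 = 79817.88933
Total PV = 8404.04192 + 79817.88933 = 88221.93125

88221.93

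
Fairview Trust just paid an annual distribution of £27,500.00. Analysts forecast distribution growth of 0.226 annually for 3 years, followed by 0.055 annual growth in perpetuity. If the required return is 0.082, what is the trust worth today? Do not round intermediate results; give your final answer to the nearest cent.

D_1 = 33715.00000
D_2 = 41334.59000
D_3 = 50676.20734
Terminal value at year 3: TV = D_3×(1+g_2)/(r−g_2) = 53463.39874/0.027 = 1980125.87940
P_0 = D_1/(1+r)^1 + D_2/(1+r)^2 + D_3/(1+r)^3 + TV/(1+r)^3
    = 31159.88909 + 35306.86140 + 40005.74129 + 1563187.29836 = 1669659.79014

£1669659.79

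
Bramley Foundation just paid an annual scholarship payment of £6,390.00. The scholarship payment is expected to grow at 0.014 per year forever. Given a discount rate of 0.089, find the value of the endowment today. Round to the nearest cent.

D₁ = D₀ × (1 + g) = £6,390.00 × 1.014 = £6,479.4600
Growing perpetuity: P = D₁ / (r − g) = £6,479.4600 / (0.089 − 0.014) = £86,392.80

£86392.80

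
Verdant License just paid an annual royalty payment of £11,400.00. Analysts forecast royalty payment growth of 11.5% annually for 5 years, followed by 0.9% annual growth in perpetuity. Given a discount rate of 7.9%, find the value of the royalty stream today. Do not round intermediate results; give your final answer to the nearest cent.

D_1 = 12711.00000
D_2 = 14172.76500
D_3 = 15802.63298
D_4 = 17619.93577
D_5 = 19646.22838
Terminal value at year 5: TV = D_5×(1+g_2)/(r−g_2) = 19823.04444/0.07 = 283186.34908
P_0 = D_1/(1+r)^1 + D_2/(1+r)^2 + D_3/(1+r)^3 + D_4/(1+r)^4 + D_5/(1+r)^5 + TV/(1+r)^5
    = 11780.35218 + 12173.39451 + 12579.55040 + 12999.25736 + 13432.96753 + 193626.63191 = 256592.15389

£256592.15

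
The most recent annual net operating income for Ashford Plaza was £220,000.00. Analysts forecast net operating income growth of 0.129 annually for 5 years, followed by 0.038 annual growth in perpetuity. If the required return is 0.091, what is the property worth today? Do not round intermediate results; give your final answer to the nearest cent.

£6333588.41

D_1 = 248380.00000
D_2 = 280421.02000
D_3 = 316595.33158
D_4 = 357436.12935
D_5 = 403545.39004
Terminal value at year 5: TV = D_5×(1+g_2)/(r−g_2) = 418880.11486/0.053 = 7903398.39362
P_0 = D_1/(1+r)^1 + D_2/(1+r)^2 + D_3/(1+r)^3 + D_4/(1+r)^4 + D_5/(1+r)^5 + TV/(1+r)^5
    = 227662.69478 + 235592.28451 + 243798.06527 + 252289.65691 + 261077.01435 + 5113168.69614 = 6333588.41196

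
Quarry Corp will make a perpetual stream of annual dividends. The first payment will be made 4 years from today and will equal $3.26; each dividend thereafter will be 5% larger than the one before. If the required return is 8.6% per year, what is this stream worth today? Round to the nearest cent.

$70.70

Value at end of year 3: C₁ / (r − g) = $3.26 / (0.086 − 0.05) = $90.5556
Discount to today: PV = $90.5556 / (1 + 0.086)^3 = $90.5556 / 1.280824 = $70.70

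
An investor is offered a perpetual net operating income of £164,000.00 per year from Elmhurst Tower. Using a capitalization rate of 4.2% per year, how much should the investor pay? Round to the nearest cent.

£3904761.90

Level perpetuity: PV = C / r = £164,000.00 / 0.042 = £3,904,761.90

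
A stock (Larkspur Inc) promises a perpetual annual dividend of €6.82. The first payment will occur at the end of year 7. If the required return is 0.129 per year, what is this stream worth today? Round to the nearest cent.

€25.53

Value at end of year 6: C / r = €6.82 / 0.129 = €52.8682
Discount to today: PV = €52.8682 / (1 + 0.129)^6 = €52.8682 / 2.070922 = €25.53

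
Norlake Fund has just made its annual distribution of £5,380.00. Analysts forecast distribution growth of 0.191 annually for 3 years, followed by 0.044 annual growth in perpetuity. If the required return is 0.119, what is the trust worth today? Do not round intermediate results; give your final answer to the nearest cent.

D_1 = 6407.58000
D_2 = 7631.42778
D_3 = 9089.03049
Terminal value at year 3: TV = D_3×(1+g_2)/(r−g_2) = 9488.94783/0.075 = 126519.30436
P_0 = D_1/(1+r)^1 + D_2/(1+r)^2 + D_3/(1+r)^3 + TV/(1+r)^3
    = 5726.16622 + 6094.60587 + 6486.75209 + 90295.58911 = 108603.11329

£108603.11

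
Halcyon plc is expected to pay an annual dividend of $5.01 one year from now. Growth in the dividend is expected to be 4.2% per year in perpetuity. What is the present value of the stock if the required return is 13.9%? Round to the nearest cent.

Growing perpetuity: P = D₁ / (r − g) = $5.0100 / (0.139 − 0.042) = $51.65

$51.65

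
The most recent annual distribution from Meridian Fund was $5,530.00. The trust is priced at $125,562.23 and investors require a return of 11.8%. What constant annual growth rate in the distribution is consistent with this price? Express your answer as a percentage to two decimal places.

7.08%

P = D₀(1+g)/(r−g) ⇒ P(r−g) = D₀(1+g) ⇒ g(P+D₀) = P·r − D₀
g = (P·r − D₀)/(P + D₀) = ($125,562.23×0.118 − $5,530.00) / ($125,562.23 + $5,530.00) = 0.070838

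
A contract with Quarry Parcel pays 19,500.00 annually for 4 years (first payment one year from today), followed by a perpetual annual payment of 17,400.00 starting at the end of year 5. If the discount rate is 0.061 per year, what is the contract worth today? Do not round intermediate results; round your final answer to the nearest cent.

292505.99

PV of 4-year annuity: 19,500.00 × [1 − (1+0.061)^−4] / 0.061 = 67415.12288
Perpetuity value at year 4: 17,400.00 / 0.061 = 285245.90164
PV of perpetuity: 285245.90164 / (1+0.061)^4 = 225090.86891
Total PV = 67415.12288 + 225090.86891 = 292505.99180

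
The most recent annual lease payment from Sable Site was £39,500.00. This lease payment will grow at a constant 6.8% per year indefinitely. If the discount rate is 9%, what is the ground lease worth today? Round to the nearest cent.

D₁ = D₀ × (1 + g) = £39,500.00 × 1.068 = £42,186.0000
Growing perpetuity: P = D₁ / (r − g) = £42,186.0000 / (0.09 − 0.068) = £1,917,545.45

£1917545.45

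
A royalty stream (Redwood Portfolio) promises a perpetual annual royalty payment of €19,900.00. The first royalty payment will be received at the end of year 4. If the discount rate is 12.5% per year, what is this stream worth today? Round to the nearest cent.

Value at end of year 3: C / r = €19,900.00 / 0.125 = €159,200.0000
Discount to today: PV = €159,200.0000 / (1 + 0.125)^3 = €159,200.0000 / 1.423828 = €111,811.25

€111811.25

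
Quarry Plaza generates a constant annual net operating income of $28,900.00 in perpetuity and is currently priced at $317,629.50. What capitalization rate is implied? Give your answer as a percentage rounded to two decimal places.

P = C/r ⇒ r = C/P = $28,900.00/$317,629.50 = 0.090987

9.10%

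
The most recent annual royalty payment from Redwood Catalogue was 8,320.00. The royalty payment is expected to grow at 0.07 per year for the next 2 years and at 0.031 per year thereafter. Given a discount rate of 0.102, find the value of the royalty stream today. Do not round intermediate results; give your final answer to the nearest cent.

129823.35

D_1 = 8902.40000
D_2 = 9525.56800
Terminal value at year 2: TV = D_2×(1+g_2)/(r−g_2) = 9820.86061/0.071 = 138321.98039
P_0 = D_1/(1+r)^1 + D_2/(1+r)^2 + TV/(1+r)^2
    = 8078.40290 + 7843.82133 + 113901.12384 = 129823.34807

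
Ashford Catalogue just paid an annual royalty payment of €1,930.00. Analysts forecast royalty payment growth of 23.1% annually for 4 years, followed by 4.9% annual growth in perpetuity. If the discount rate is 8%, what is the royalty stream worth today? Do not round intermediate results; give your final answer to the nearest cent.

€121054.97

D_1 = 2375.83000
D_2 = 2924.64673
D_3 = 3600.24012
D_4 = 4431.89559
Terminal value at year 4: TV = D_4×(1+g_2)/(r−g_2) = 4649.05848/0.031 = 149969.62831
P_0 = D_1/(1+r)^1 + D_2/(1+r)^2 + D_3/(1+r)^3 + D_4/(1+r)^4 + TV/(1+r)^4
    = 2199.84259 + 2507.41318 + 2857.98669 + 3257.57557 + 110232.15382 = 121054.97184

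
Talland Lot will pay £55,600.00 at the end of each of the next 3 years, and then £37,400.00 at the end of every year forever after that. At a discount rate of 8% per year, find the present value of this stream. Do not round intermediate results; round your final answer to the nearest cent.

£514403.17

PV of 3-year annuity: £55,600.00 × [1 − (1+0.08)^−3] / 0.08 = 143286.59249
Perpetuity value at year 3: £37,400.00 / 0.08 = 467500.00000
PV of perpetuity: 467500.00000 / (1+0.08)^3 = 371116.57268
Total PV = 143286.59249 + 371116.57268 = 514403.16517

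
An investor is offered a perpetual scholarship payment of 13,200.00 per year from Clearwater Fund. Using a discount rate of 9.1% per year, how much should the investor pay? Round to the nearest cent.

145054.95

Level perpetuity: PV = C / r = 13,200.00 / 0.091 = 145,054.95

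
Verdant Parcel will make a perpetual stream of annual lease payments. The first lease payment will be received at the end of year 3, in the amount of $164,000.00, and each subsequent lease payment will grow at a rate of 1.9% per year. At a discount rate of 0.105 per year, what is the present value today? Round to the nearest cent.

$1561783.54

Value at end of year 2: C₁ / (r − g) = $164,000.00 / (0.105 − 0.019) = $1,906,976.7442
Discount to today: PV = $1,906,976.7442 / (1 + 0.105)^2 = $1,906,976.7442 / 1.221025 = $1,561,783.54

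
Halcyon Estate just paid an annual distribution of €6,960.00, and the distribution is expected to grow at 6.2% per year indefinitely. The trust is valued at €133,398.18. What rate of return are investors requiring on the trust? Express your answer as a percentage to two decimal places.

D₁ = €6,960.00 × 1.062 = €7,391.5200
P = D₁/(r − g) ⇒ r = D₁/P + g = €7,391.5200/€133,398.18 + 0.062 = 0.055409 + 0.062 = 0.117409

11.74%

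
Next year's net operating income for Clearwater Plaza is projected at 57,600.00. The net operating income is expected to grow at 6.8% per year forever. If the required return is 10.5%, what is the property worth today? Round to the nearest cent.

Growing perpetuity: P = D₁ / (r − g) = 57,600.0000 / (0.105 − 0.068) = 1,556,756.76

1556756.76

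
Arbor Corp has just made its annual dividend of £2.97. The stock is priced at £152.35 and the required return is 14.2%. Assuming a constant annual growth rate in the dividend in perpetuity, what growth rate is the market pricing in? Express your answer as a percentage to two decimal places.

12.02%

P = D₀(1+g)/(r−g) ⇒ P(r−g) = D₀(1+g) ⇒ g(P+D₀) = P·r − D₀
g = (P·r − D₀)/(P + D₀) = (£152.35×0.142 − £2.97) / (£152.35 + £2.97) = 0.120163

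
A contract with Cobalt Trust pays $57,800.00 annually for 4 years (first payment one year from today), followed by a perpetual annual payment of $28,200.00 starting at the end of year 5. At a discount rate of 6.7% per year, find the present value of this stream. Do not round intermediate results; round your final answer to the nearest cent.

$521839.76

PV of 4-year annuity: $57,800.00 × [1 − (1+0.067)^−4] / 0.067 = 197114.08484
Perpetuity value at year 4: $28,200.00 / 0.067 = 420895.52239
PV of perpetuity: 420895.52239 / (1+0.067)^4 = 324725.67477
Total PV = 197114.08484 + 324725.67477 = 521839.75961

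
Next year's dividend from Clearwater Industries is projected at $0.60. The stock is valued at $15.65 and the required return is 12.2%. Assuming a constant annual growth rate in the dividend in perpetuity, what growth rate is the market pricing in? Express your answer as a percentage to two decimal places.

8.37%

P = D₁/(r−g) ⇒ g = r − D₁/P = 0.122 − $0.60/$15.65 = 0.083661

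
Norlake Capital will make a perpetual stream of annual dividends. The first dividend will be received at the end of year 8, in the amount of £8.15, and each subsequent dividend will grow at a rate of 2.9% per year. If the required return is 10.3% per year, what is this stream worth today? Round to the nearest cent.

Value at end of year 7: C₁ / (r − g) = £8.15 / (0.103 − 0.029) = £110.1351
Discount to today: PV = £110.1351 / (1 + 0.103)^7 = £110.1351 / 1.986226 = £55.45

£55.45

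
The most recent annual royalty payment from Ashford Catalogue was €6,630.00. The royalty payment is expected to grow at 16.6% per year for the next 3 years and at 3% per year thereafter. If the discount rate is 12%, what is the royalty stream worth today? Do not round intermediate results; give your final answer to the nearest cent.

€107184.01

D_1 = 7730.58000
D_2 = 9013.85628
D_3 = 10510.15642
Terminal value at year 3: TV = D_3×(1+g_2)/(r−g_2) = 10825.46112/0.09 = 120282.90128
P_0 = D_1/(1+r)^1 + D_2/(1+r)^2 + D_3/(1+r)^3 + TV/(1+r)^3
    = 6902.30357 + 7185.79104 + 7480.92174 + 85614.99328 = 107184.00963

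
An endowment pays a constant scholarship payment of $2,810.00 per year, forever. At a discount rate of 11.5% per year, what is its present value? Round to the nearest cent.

$24434.78

Level perpetuity: PV = C / r = $2,810.00 / 0.115 = $24,434.78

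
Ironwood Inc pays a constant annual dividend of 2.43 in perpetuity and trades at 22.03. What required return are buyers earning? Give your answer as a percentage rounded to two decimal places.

11.03%

P = C/r ⇒ r = C/P = 2.43/22.03 = 0.110304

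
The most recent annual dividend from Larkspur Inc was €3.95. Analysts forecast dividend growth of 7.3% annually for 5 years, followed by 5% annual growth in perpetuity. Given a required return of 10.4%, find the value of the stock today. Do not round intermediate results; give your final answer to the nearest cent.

D_1 = 4.23835
D_2 = 4.54775
D_3 = 4.87974
D_4 = 5.23596
D_5 = 5.61818
Terminal value at year 5: TV = D_5×(1+g_2)/(r−g_2) = 5.89909/0.054 = 109.24240
P_0 = D_1/(1+r)^1 + D_2/(1+r)^2 + D_3/(1+r)^3 + D_4/(1+r)^4 + D_5/(1+r)^5 + TV/(1+r)^5
    = 3.83909 + 3.73128 + 3.62651 + 3.52468 + 3.42571 + 66.61099 = 84.75826

€84.76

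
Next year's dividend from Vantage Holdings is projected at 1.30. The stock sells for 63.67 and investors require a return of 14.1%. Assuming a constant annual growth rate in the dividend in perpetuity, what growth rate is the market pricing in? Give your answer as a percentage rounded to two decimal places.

12.06%

P = D₁/(r−g) ⇒ g = r − D₁/P = 0.141 − 1.30/63.67 = 0.120582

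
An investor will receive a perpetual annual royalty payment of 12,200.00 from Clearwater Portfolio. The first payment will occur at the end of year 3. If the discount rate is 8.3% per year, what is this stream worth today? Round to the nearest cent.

125321.28

Value at end of year 2: C / r = 12,200.00 / 0.083 = 146,987.9518
Discount to today: PV = 146,987.9518 / (1 + 0.083)^2 = 146,987.9518 / 1.172889 = 125,321.28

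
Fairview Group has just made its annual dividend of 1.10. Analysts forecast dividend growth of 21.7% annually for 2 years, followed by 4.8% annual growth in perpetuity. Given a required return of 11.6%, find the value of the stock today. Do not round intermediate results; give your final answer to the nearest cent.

22.67

D_1 = 1.33870
D_2 = 1.62920
Terminal value at year 2: TV = D_2×(1+g_2)/(r−g_2) = 1.70740/0.068 = 25.10881
P_0 = D_1/(1+r)^1 + D_2/(1+r)^2 + TV/(1+r)^2
    = 1.19955 + 1.30811 + 20.16034 = 22.66800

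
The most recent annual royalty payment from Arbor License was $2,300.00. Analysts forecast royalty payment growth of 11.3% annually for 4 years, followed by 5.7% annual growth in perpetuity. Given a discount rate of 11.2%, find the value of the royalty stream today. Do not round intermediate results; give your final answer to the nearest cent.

D_1 = 2559.90000
D_2 = 2849.16870
D_3 = 3171.12476
D_4 = 3529.46186
Terminal value at year 4: TV = D_4×(1+g_2)/(r−g_2) = 3730.64119/0.055 = 67829.83977
P_0 = D_1/(1+r)^1 + D_2/(1+r)^2 + D_3/(1+r)^3 + D_4/(1+r)^4 + TV/(1+r)^4
    = 2302.06835 + 2304.13855 + 2306.21062 + 2308.28455 + 44361.03213 = 53581.73420

$53581.73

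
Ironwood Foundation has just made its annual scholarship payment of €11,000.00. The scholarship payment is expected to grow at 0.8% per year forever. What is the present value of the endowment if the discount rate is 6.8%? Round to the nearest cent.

€184800.00

D₁ = D₀ × (1 + g) = €11,000.00 × 1.008 = €11,088.0000
Growing perpetuity: P = D₁ / (r − g) = €11,088.0000 / (0.068 − 0.008) = €184,800.00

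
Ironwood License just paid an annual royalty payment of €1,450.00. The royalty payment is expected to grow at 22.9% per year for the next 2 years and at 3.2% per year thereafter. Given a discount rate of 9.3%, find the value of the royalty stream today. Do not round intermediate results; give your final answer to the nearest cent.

€34479.39

D_1 = 1782.05000
D_2 = 2190.13945
Terminal value at year 2: TV = D_2×(1+g_2)/(r−g_2) = 2260.22391/0.061 = 37052.85102
P_0 = D_1/(1+r)^1 + D_2/(1+r)^2 + TV/(1+r)^2
    = 1630.42086 + 1833.29116 + 31015.67994 = 34479.39196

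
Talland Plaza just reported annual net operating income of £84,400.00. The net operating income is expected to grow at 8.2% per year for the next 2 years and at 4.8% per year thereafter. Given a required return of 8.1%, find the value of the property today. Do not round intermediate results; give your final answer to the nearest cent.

£2854334.99

D_1 = 91320.80000
D_2 = 98809.10560
Terminal value at year 2: TV = D_2×(1+g_2)/(r−g_2) = 103551.94267/0.033 = 3137937.65663
P_0 = D_1/(1+r)^1 + D_2/(1+r)^2 + TV/(1+r)^2
    = 84478.07586 + 84556.22394 + 2685300.68745 = 2854334.98725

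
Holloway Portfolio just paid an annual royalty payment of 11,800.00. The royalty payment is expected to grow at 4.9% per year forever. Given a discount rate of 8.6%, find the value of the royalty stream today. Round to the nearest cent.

D₁ = D₀ × (1 + g) = 11,800.00 × 1.049 = 12,378.2000
Growing perpetuity: P = D₁ / (r − g) = 12,378.2000 / (0.086 − 0.049) = 334,545.95

334545.95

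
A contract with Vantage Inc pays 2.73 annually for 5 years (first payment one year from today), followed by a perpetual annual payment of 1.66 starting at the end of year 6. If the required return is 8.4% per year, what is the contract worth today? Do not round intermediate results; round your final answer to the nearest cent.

23.99

PV of 5-year annuity: 2.73 × [1 − (1+0.084)^−5] / 0.084 = 10.78614
Perpetuity value at year 5: 1.66 / 0.084 = 19.76190
PV of perpetuity: 19.76190 / (1+0.084)^5 = 13.20330
Total PV = 10.78614 + 13.20330 = 23.98944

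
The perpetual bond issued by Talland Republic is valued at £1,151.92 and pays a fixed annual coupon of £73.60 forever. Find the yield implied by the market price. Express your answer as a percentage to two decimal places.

P = C/r ⇒ r = C/P = £73.60/£1,151.92 = 0.063893

6.39%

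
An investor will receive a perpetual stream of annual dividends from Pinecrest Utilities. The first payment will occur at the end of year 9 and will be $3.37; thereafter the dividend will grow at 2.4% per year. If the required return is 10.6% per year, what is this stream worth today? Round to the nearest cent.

$18.36

Value at end of year 8: C₁ / (r − g) = $3.37 / (0.106 − 0.024) = $41.0976
Discount to today: PV = $41.0976 / (1 + 0.106)^8 = $41.0976 / 2.238933 = $18.36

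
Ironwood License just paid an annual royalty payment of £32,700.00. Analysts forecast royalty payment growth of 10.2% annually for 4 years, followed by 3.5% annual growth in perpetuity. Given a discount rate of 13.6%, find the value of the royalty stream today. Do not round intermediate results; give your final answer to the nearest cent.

D_1 = 36035.40000
D_2 = 39711.01080
D_3 = 43761.53390
D_4 = 48225.21036
Terminal value at year 4: TV = D_4×(1+g_2)/(r−g_2) = 49913.09272/0.101 = 494189.03685
P_0 = D_1/(1+r)^1 + D_2/(1+r)^2 + D_3/(1+r)^3 + D_4/(1+r)^4 + TV/(1+r)^4
    = 31721.30282 + 30771.89763 + 29850.90773 + 28957.48268 + 296742.52051 = 418044.11136

£418044.11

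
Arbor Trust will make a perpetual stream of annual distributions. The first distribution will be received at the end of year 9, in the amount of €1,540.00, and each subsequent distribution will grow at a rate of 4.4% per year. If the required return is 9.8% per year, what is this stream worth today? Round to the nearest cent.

€13499.21

Value at end of year 8: C₁ / (r − g) = €1,540.00 / (0.098 − 0.044) = €28,518.5185
Discount to today: PV = €28,518.5185 / (1 + 0.098)^8 = €28,518.5185 / 2.112607 = €13,499.21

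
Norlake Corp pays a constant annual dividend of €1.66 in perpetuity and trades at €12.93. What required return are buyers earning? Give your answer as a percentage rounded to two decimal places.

P = C/r ⇒ r = C/P = €1.66/€12.93 = 0.128384

12.84%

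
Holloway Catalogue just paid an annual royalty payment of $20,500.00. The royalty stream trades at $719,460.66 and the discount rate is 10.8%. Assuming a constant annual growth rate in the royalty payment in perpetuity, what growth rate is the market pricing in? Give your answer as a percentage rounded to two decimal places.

7.73%

P = D₀(1+g)/(r−g) ⇒ P(r−g) = D₀(1+g) ⇒ g(P+D₀) = P·r − D₀
g = (P·r − D₀)/(P + D₀) = ($719,460.66×0.108 − $20,500.00) / ($719,460.66 + $20,500.00) = 0.077304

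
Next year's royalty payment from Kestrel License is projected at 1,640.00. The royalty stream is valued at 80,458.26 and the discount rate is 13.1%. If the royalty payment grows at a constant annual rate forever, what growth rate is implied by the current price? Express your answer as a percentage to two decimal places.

11.06%

P = D₁/(r−g) ⇒ g = r − D₁/P = 0.131 − 1,640.00/80,458.26 = 0.110617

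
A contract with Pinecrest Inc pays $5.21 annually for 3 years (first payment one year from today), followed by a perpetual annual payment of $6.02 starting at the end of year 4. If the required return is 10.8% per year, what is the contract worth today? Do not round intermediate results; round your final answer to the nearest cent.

$53.75

PV of 3-year annuity: $5.21 × [1 − (1+0.108)^−3] / 0.108 = 12.77617
Perpetuity value at year 3: $6.02 / 0.108 = 55.74074
PV of perpetuity: 55.74074 / (1+0.108)^3 = 40.97825
Total PV = 12.77617 + 40.97825 = 53.75443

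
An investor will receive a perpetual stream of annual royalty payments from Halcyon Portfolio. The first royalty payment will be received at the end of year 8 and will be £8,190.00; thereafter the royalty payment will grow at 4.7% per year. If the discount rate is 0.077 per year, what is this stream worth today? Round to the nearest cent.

Value at end of year 7: C₁ / (r − g) = £8,190.00 / (0.077 − 0.047) = £273,000.0000
Discount to today: PV = £273,000.0000 / (1 + 0.077)^7 = £273,000.0000 / 1.680776 = £162,424.94

£162424.94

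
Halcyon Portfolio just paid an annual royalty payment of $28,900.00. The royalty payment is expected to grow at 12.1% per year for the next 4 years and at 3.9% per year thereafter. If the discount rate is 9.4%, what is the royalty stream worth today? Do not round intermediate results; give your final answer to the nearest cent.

$724782.37

D_1 = 32396.90000
D_2 = 36316.92490
D_3 = 40711.27281
D_4 = 45637.33682
Terminal value at year 4: TV = D_4×(1+g_2)/(r−g_2) = 47417.19296/0.055 = 862130.78108
P_0 = D_1/(1+r)^1 + D_2/(1+r)^2 + D_3/(1+r)^3 + D_4/(1+r)^4 + TV/(1+r)^4
    = 29613.25411 + 30344.11139 + 31093.00628 + 31860.38395 + 601871.61675 = 724782.37248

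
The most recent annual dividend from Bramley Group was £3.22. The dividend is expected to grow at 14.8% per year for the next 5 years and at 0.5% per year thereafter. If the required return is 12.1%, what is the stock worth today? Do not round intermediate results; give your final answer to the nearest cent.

D_1 = 3.69656
D_2 = 4.24365
D_3 = 4.87171
D_4 = 5.59272
D_5 = 6.42045
Terminal value at year 5: TV = D_5×(1+g_2)/(r−g_2) = 6.45255/0.116 = 55.62543
P_0 = D_1/(1+r)^1 + D_2/(1+r)^2 + D_3/(1+r)^3 + D_4/(1+r)^4 + D_5/(1+r)^5 + TV/(1+r)^5
    = 3.29756 + 3.37698 + 3.45832 + 3.54161 + 3.62691 + 31.42283 = 48.72421

£48.72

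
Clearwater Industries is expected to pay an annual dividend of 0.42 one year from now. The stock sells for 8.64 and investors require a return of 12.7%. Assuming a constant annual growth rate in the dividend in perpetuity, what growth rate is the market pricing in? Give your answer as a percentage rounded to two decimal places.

P = D₁/(r−g) ⇒ g = r − D₁/P = 0.127 − 0.42/8.64 = 0.078389

7.84%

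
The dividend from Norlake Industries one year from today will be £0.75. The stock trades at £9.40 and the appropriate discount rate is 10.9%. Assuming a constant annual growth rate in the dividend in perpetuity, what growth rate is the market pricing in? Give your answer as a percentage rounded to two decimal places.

P = D₁/(r−g) ⇒ g = r − D₁/P = 0.109 − £0.75/£9.40 = 0.029213

2.92%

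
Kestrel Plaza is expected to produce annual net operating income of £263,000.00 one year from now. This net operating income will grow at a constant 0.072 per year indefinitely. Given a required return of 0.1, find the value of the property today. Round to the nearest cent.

£9392857.14

Growing perpetuity: P = D₁ / (r − g) = £263,000.0000 / (0.1 − 0.072) = £9,392,857.14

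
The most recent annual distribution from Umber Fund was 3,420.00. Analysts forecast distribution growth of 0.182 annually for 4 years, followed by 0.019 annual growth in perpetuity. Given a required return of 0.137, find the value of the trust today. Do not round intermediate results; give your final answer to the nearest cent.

D_1 = 4042.44000
D_2 = 4778.16408
D_3 = 5647.78994
D_4 = 6675.68771
Terminal value at year 4: TV = D_4×(1+g_2)/(r−g_2) = 6802.52578/0.118 = 57648.52355
P_0 = D_1/(1+r)^1 + D_2/(1+r)^2 + D_3/(1+r)^3 + D_4/(1+r)^4 + TV/(1+r)^4
    = 3555.35620 + 3696.06951 + 3842.35194 + 3994.42392 + 34494.22010 = 49582.42167

49582.42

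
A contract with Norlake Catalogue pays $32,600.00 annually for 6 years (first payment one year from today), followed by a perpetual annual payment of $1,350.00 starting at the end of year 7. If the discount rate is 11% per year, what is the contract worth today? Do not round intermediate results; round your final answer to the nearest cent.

PV of 6-year annuity: $32,600.00 × [1 − (1+0.11)^−6] / 0.11 = 137915.53403
Perpetuity value at year 6: $1,350.00 / 0.11 = 12272.72727
PV of perpetuity: 12272.72727 / (1+0.11)^6 = 6561.50117
Total PV = 137915.53403 + 6561.50117 = 144477.03520

$144477.04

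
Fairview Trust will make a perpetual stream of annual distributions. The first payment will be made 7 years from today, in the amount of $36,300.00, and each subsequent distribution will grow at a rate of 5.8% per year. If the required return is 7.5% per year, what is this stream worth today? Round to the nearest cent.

$1383588.42

Value at end of year 6: C₁ / (r − g) = $36,300.00 / (0.075 − 0.058) = $2,135,294.1176
Discount to today: PV = $2,135,294.1176 / (1 + 0.075)^6 = $2,135,294.1176 / 1.543302 = $1,383,588.42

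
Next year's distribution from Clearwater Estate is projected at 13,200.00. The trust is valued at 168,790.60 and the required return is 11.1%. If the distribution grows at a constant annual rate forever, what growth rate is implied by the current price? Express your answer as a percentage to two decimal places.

3.28%

P = D₁/(r−g) ⇒ g = r − D₁/P = 0.111 − 13,200.00/168,790.60 = 0.032797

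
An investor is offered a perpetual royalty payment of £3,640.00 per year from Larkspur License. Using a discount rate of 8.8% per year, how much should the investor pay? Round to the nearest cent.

Level perpetuity: PV = C / r = £3,640.00 / 0.088 = £41,363.64

£41363.64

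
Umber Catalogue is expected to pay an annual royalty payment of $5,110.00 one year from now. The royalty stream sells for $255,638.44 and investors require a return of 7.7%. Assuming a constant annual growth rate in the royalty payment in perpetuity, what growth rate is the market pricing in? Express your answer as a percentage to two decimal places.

5.70%

P = D₁/(r−g) ⇒ g = r − D₁/P = 0.077 − $5,110.00/$255,638.44 = 0.057011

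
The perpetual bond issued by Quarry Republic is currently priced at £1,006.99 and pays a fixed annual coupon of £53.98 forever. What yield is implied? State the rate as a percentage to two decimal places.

5.36%

P = C/r ⇒ r = C/P = £53.98/£1,006.99 = 0.053605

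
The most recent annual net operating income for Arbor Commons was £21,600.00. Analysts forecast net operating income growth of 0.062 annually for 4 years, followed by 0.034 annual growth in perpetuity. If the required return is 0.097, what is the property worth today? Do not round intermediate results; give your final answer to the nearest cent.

D_1 = 22939.20000
D_2 = 24361.43040
D_3 = 25871.83908
D_4 = 27475.89311
Terminal value at year 4: TV = D_4×(1+g_2)/(r−g_2) = 28410.07347/0.063 = 450953.54720
P_0 = D_1/(1+r)^1 + D_2/(1+r)^2 + D_3/(1+r)^3 + D_4/(1+r)^4 + TV/(1+r)^4
    = 20910.84777 + 20243.68307 + 19597.80439 + 18972.53260 + 311390.45576 = 391115.32359

£391115.32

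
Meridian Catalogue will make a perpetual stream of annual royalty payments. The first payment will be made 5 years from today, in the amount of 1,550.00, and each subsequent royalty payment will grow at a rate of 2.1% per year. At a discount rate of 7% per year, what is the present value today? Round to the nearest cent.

Value at end of year 4: C₁ / (r − g) = 1,550.00 / (0.07 − 0.021) = 31,632.6531
Discount to today: PV = 31,632.6531 / (1 + 0.07)^4 = 31,632.6531 / 1.310796 = 24,132.40

24132.40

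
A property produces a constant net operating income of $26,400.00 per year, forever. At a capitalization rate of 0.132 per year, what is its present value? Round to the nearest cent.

$200000.00

Level perpetuity: PV = C / r = $26,400.00 / 0.132 = $200,000.00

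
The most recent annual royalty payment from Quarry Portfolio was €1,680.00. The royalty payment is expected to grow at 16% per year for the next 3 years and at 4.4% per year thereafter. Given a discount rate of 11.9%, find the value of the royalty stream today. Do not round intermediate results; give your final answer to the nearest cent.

€31469.90

D_1 = 1948.80000
D_2 = 2260.60800
D_3 = 2622.30528
Terminal value at year 3: TV = D_3×(1+g_2)/(r−g_2) = 2737.68671/0.075 = 36502.48950
P_0 = D_1/(1+r)^1 + D_2/(1+r)^2 + D_3/(1+r)^3 + TV/(1+r)^3
    = 1741.55496 + 1805.36528 + 1871.51361 + 26051.46946 = 31469.90331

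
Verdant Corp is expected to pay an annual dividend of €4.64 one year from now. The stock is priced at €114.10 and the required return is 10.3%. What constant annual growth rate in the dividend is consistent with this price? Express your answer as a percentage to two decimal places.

P = D₁/(r−g) ⇒ g = r − D₁/P = 0.103 − €4.64/€114.10 = 0.062334

6.23%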